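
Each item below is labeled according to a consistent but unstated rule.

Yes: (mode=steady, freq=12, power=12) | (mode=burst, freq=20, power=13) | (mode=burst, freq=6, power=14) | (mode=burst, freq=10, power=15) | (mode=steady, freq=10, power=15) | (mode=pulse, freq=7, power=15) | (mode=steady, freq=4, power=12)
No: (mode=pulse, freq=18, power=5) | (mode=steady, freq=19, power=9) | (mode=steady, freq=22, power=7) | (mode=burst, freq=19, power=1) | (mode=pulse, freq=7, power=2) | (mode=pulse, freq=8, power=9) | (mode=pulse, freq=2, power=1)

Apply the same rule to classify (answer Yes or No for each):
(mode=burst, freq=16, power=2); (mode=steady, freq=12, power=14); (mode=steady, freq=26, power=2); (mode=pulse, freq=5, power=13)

The distinguishing property — power ≥ 12 — holds for all the 'Yes' cases and none of the 'No' cases.
(mode=burst, freq=16, power=2) — power = 2, hence No.
(mode=steady, freq=12, power=14) — power = 14, hence Yes.
(mode=steady, freq=26, power=2) — power = 2, hence No.
(mode=pulse, freq=5, power=13) — power = 13, hence Yes.

No, Yes, No, Yes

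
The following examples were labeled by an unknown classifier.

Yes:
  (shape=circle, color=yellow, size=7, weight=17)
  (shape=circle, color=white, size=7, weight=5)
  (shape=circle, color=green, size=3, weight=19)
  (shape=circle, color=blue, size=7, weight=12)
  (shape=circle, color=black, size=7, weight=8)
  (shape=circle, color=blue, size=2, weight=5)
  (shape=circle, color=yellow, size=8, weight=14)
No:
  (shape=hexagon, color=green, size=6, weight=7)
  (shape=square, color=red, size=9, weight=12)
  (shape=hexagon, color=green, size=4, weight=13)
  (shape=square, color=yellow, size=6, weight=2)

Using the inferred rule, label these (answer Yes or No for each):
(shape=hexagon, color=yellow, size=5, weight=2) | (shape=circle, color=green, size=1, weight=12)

No, Yes

The common property of the 'Yes' items is: shape is circle. No 'No' item has it.
(shape=hexagon, color=yellow, size=5, weight=2): No (shape is hexagon).
(shape=circle, color=green, size=1, weight=12): Yes (shape is circle).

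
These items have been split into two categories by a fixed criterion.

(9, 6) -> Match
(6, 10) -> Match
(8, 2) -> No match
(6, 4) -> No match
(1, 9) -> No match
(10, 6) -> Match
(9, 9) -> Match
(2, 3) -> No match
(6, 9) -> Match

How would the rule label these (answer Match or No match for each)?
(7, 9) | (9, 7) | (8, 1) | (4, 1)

Rule: sum ≥ 15. This holds for each 'Match' example and fails for each 'No match' one.

Match, Match, No match, No match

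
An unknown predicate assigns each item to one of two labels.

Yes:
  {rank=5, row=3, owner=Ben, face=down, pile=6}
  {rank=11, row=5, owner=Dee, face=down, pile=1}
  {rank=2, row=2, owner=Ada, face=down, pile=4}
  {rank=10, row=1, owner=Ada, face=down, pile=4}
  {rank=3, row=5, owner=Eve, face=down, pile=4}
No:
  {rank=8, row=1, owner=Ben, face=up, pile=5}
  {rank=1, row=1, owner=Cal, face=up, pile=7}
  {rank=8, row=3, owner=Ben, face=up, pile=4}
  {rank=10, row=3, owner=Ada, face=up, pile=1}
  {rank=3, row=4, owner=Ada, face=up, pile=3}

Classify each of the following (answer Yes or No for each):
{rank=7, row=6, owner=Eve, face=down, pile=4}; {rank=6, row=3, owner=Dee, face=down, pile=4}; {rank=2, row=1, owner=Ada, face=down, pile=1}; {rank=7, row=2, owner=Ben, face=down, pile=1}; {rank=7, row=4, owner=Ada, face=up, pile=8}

Yes, Yes, Yes, Yes, No

The rule appears to be: face is down.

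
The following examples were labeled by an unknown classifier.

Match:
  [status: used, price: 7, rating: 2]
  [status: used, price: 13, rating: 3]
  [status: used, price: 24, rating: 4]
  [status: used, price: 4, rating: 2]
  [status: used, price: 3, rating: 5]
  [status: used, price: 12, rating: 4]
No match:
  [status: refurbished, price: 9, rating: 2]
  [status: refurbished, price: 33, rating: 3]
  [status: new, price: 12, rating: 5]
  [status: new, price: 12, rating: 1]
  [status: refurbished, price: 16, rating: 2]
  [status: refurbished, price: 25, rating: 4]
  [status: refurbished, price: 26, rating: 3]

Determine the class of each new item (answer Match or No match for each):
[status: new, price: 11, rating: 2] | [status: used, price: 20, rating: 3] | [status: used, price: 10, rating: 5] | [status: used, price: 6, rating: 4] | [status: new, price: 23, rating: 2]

Rule: status is used. This holds for each 'Match' example and fails for each 'No match' one.
[status: new, price: 11, rating: 2] → status is new → No match.
[status: used, price: 20, rating: 3] → status is used → Match.
[status: used, price: 10, rating: 5] → status is used → Match.
[status: used, price: 6, rating: 4] → status is used → Match.
[status: new, price: 23, rating: 2] → status is new → No match.

No match, Match, Match, Match, No match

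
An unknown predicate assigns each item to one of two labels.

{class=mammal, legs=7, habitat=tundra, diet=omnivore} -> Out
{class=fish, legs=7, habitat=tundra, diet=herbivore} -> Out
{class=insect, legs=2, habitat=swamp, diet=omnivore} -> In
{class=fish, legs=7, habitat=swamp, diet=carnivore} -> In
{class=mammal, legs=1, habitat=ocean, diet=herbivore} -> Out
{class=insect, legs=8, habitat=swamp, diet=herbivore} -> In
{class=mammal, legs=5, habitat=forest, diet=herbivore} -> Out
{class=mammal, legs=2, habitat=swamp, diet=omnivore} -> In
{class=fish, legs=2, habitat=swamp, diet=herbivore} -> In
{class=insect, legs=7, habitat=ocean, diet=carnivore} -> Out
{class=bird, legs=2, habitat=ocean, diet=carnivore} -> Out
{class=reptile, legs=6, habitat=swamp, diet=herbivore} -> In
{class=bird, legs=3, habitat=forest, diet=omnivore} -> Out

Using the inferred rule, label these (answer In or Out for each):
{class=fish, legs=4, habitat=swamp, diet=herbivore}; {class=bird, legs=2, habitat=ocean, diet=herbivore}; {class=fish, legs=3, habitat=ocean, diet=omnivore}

In, Out, Out

Checking candidate rules against both groups, what survives is: habitat is swamp.
{class=fish, legs=4, habitat=swamp, diet=herbivore} — habitat is swamp, hence In.
{class=bird, legs=2, habitat=ocean, diet=herbivore} — habitat is ocean, hence Out.
{class=fish, legs=3, habitat=ocean, diet=omnivore} — habitat is ocean, hence Out.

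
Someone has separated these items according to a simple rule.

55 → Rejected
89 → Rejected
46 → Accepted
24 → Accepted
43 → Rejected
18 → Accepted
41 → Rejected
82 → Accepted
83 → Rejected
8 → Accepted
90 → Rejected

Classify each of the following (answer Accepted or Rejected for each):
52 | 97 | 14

Accepted, Rejected, Accepted

The common property of the 'Accepted' items is: even AND at most 82. No 'Rejected' item has it.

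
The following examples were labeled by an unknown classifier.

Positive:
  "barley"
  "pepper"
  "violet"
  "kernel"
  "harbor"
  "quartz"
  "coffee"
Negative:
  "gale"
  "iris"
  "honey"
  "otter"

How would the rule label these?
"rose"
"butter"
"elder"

Rule: length 6. This holds for each 'Positive' example and fails for each 'Negative' one.
"rose": length 4, does not fit → Negative.
"butter": length 6, checks out → Positive.
"elder": length 5, does not fit → Negative.

Negative, Positive, Negative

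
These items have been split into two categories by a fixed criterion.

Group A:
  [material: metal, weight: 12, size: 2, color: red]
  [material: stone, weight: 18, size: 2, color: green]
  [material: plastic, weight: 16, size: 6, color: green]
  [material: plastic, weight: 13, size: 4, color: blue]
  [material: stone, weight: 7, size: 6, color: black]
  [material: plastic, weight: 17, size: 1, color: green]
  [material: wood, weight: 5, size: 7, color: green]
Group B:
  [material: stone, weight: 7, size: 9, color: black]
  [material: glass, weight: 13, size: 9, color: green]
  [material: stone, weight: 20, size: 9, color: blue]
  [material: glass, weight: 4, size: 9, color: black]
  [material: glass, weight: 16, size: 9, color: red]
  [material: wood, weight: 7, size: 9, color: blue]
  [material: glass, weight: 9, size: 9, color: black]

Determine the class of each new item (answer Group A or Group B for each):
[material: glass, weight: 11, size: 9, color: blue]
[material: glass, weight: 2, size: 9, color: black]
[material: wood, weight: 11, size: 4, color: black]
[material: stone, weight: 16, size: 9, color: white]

Group B, Group B, Group A, Group B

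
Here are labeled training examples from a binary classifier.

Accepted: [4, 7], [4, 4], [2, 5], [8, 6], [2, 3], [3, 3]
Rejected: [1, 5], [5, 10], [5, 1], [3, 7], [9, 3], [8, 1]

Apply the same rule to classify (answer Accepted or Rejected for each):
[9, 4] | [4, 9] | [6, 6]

Rejected, Rejected, Accepted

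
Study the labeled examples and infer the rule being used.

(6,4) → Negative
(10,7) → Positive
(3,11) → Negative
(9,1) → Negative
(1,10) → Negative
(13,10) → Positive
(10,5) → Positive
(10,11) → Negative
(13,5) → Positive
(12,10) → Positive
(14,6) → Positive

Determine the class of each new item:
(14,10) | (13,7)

Positive, Positive

All 'Positive' examples share one property — first > second AND sum ≥ 11 — and every 'Negative' example lacks it.
(14,10): 14 > 10, 14+10 = 24 — meets the rule, so Positive. (13,7): 13 > 7, 13+7 = 20 — meets the rule, so Positive.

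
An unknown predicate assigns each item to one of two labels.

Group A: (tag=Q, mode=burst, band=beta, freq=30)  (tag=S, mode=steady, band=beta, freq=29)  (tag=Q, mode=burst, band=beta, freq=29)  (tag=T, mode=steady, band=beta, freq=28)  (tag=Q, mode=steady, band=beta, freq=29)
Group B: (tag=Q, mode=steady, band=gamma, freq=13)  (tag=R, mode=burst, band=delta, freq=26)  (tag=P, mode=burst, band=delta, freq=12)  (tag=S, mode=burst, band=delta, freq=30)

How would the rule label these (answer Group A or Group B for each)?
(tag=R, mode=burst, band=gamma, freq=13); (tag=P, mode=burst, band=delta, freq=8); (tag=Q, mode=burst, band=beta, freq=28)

Group B, Group B, Group A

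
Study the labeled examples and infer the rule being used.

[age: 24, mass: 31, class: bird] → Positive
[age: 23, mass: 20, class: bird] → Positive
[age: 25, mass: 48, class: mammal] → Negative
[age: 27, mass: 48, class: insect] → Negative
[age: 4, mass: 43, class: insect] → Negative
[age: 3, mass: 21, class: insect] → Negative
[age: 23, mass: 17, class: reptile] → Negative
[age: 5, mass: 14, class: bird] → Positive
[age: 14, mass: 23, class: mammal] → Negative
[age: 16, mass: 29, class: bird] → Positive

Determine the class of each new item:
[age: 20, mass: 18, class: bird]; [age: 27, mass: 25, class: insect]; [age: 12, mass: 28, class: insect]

Checking candidate rules against both groups, what survives is: class is bird.
[age: 20, mass: 18, class: bird]: class is bird, satisfies this → Positive. [age: 27, mass: 25, class: insect]: class is insect, fails this test → Negative. [age: 12, mass: 28, class: insect]: class is insect, fails this test → Negative.

Positive, Negative, Negative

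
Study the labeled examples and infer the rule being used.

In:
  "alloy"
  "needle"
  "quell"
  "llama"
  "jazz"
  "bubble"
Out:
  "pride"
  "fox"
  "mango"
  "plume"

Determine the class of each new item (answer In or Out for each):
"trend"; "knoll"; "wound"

Out, In, Out

Every 'In' example satisfies: has a double letter. None of the 'Out' examples do.
"trend": Out (no doubled letter). "knoll": In ('ll' doubled). "wound": Out (no doubled letter).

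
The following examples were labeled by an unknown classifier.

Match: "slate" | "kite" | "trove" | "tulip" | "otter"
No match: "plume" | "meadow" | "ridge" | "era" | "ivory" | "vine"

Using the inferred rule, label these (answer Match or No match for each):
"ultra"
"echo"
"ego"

All 'Match' examples share one property — contains 't' — and every 'No match' example lacks it.
"ultra": Match (has 't'). "echo": No match (no 't'). "ego": No match (no 't').

Match, No match, No match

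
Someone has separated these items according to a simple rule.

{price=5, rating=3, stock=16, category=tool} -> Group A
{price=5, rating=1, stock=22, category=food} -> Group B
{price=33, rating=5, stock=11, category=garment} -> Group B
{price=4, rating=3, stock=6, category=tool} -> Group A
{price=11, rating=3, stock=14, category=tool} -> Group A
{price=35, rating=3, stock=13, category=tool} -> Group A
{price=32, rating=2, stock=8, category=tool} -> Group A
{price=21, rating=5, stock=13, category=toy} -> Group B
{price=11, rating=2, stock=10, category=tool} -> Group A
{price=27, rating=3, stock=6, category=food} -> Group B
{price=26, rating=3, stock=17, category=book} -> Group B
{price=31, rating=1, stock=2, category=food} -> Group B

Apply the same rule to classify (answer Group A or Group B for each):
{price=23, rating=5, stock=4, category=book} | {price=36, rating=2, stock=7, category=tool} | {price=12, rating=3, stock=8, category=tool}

Group B, Group A, Group A

The rule appears to be: category is tool.
{price=23, rating=5, stock=4, category=book} → category is book → Group B. {price=36, rating=2, stock=7, category=tool} → category is tool → Group A. {price=12, rating=3, stock=8, category=tool} → category is tool → Group A.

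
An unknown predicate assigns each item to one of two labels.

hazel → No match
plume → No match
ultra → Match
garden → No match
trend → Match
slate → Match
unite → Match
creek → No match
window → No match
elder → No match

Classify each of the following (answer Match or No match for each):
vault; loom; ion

Every 'Match' example satisfies: contains 't'. None of the 'No match' examples do.
vault — has 't', hence Match. loom — no 't', hence No match. ion — no 't', hence No match.

Match, No match, No match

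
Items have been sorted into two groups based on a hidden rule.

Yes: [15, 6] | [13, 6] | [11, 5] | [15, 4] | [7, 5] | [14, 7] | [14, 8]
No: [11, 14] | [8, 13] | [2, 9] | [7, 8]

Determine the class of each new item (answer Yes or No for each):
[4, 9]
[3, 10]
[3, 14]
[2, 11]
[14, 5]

No, No, No, No, Yes

'Yes' ⟺ first > second.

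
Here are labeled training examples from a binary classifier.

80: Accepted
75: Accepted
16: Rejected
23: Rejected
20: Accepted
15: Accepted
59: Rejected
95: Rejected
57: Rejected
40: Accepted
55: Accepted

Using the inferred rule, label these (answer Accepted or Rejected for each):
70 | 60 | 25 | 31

Accepted, Accepted, Accepted, Rejected

The rule appears to be: multiple of 5 AND at most 80.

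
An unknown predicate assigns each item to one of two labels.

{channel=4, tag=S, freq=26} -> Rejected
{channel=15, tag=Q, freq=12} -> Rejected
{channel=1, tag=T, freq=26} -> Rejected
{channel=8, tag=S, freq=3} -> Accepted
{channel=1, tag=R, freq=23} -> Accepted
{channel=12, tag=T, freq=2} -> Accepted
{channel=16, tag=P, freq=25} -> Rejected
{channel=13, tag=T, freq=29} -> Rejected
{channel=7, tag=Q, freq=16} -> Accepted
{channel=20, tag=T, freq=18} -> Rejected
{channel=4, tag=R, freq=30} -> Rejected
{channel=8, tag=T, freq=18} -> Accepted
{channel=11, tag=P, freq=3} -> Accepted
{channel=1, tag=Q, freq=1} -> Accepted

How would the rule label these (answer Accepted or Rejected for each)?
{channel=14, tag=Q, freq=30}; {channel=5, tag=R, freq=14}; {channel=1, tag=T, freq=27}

All 'Accepted' examples share one property — channel ≤ 12 AND freq ≤ 23 — and every 'Rejected' example lacks it.
{channel=14, tag=Q, freq=30}: channel = 14, freq = 30 — doesn't qualify, so Rejected.
{channel=5, tag=R, freq=14}: channel = 5, freq = 14 — meets the rule, so Accepted.
{channel=1, tag=T, freq=27}: channel = 1, freq = 27 — doesn't qualify, so Rejected.

Rejected, Accepted, Rejected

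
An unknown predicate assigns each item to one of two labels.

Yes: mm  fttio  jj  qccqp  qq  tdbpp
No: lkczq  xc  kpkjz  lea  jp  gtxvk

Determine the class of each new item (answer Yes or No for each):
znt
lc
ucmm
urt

The classifier is using: has a double letter.
znt: no doubled letter — does not satisfy this, so No.
lc: no doubled letter — does not satisfy this, so No.
ucmm: 'mm' doubled — has this property, so Yes.
urt: no doubled letter — does not satisfy this, so No.

No, No, Yes, No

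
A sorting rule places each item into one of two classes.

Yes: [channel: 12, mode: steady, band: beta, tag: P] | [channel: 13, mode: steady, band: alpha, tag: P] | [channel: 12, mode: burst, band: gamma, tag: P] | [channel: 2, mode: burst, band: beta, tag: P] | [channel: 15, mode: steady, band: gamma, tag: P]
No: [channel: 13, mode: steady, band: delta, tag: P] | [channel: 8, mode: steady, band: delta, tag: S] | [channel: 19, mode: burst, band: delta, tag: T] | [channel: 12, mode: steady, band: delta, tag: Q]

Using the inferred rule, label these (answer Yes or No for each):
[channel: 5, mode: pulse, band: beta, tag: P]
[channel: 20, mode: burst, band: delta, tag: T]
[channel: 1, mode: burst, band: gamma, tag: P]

Yes, No, Yes

Rule: band is not delta. This holds for each 'Yes' example and fails for each 'No' one.
[channel: 5, mode: pulse, band: beta, tag: P]: band is beta, has this property → Yes.
[channel: 20, mode: burst, band: delta, tag: T]: band is delta, lacks this property → No.
[channel: 1, mode: burst, band: gamma, tag: P]: band is gamma, has this property → Yes.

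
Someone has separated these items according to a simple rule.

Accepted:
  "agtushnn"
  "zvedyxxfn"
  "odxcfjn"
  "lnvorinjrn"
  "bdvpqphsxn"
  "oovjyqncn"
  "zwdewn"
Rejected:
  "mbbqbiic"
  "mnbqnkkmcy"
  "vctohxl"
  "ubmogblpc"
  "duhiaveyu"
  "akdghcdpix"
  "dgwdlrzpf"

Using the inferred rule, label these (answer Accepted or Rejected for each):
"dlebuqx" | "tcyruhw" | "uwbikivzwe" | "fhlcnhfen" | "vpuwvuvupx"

Rejected, Rejected, Rejected, Accepted, Rejected

The classifier is using: ends with 'n'.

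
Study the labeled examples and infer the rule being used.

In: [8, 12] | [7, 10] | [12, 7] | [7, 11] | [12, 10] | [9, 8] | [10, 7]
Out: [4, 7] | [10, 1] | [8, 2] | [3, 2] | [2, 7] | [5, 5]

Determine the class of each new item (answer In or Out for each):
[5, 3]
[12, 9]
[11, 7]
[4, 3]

The common property of the 'In' items is: sum ≥ 17. No 'Out' item has it.

Out, In, In, Out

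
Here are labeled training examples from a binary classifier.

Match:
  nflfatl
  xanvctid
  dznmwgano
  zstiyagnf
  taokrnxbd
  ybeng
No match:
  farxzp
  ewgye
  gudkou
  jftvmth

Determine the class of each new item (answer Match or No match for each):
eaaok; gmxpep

The classifier is using: contains 'n'.
eaaok: No match (no 'n'). gmxpep: No match (no 'n').

No match, No match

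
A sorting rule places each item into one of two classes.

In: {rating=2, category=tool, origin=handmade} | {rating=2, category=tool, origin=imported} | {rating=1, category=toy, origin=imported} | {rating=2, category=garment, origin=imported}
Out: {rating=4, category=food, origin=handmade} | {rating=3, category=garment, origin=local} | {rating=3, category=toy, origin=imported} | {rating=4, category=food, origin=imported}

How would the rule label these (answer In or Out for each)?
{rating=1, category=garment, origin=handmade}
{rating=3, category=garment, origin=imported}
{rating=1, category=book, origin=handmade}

In, Out, In

The simplest hypothesis consistent with all the labels is: rating ≤ 2.
{rating=1, category=garment, origin=handmade} → rating = 1 → In. {rating=3, category=garment, origin=imported} → rating = 3 → Out. {rating=1, category=book, origin=handmade} → rating = 1 → In.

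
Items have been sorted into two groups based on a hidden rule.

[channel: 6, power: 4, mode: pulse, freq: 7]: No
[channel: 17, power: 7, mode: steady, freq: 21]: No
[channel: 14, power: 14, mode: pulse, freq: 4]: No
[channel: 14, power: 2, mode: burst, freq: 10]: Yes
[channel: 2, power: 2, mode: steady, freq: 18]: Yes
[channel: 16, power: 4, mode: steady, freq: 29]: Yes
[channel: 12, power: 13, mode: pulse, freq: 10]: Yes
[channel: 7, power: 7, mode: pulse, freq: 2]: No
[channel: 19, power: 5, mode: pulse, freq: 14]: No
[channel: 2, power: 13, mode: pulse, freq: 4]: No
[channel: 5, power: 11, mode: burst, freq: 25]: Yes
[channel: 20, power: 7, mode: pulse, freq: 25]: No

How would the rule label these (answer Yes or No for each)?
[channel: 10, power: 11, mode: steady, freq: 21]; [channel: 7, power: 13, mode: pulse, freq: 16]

Yes, Yes

Rule: channel ≤ 16 AND freq ≥ 10. This holds for each 'Yes' example and fails for each 'No' one.
[channel: 10, power: 11, mode: steady, freq: 21] → channel = 10, freq = 21 → Yes.
[channel: 7, power: 13, mode: pulse, freq: 16] → channel = 7, freq = 16 → Yes.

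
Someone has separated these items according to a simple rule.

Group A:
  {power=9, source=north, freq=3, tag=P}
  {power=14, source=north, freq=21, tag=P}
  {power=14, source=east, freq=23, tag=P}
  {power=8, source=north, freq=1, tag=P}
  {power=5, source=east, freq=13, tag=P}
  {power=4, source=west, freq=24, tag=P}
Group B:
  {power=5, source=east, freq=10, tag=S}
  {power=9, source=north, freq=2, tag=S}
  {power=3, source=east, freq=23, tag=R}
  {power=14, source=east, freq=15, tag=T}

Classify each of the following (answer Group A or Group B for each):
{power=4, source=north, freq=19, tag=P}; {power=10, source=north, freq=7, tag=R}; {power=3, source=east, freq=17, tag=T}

One predicate separates the groups cleanly: tag is P.
{power=4, source=north, freq=19, tag=P} — tag is P, hence Group A. {power=10, source=north, freq=7, tag=R} — tag is R, hence Group B. {power=3, source=east, freq=17, tag=T} — tag is T, hence Group B.

Group A, Group B, Group B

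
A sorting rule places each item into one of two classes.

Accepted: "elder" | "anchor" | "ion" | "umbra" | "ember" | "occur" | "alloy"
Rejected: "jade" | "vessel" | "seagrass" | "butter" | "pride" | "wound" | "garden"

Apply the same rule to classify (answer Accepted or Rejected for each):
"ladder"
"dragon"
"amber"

Rejected, Rejected, Accepted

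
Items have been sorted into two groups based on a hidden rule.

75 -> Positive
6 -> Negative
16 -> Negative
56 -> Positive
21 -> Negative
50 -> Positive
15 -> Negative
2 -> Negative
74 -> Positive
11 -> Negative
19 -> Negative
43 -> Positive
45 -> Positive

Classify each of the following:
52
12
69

Positive, Negative, Positive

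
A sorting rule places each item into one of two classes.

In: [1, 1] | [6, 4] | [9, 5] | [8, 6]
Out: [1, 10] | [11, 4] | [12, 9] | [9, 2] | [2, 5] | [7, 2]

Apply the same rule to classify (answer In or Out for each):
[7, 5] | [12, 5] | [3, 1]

In, Out, In

A rule that fits every label: sum is even — true of each 'In' example, false of each 'Out' one.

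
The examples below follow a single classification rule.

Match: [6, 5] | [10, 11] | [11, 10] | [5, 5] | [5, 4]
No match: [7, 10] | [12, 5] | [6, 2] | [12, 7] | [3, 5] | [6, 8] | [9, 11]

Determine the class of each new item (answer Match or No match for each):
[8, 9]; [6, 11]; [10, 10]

Match, No match, Match

The classifier is using: |first − second| ≤ 1.
Match: [8, 9], since |8−9| = 1.
No match: [6, 11], since |6−11| = 5.
Match: [10, 10], since |10−10| = 0.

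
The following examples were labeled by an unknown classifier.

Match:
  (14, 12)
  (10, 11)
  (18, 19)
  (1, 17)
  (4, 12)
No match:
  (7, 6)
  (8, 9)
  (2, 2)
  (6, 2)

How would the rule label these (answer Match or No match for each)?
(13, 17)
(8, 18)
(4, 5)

The rule appears to be: second ≥ 10.

Match, Match, No match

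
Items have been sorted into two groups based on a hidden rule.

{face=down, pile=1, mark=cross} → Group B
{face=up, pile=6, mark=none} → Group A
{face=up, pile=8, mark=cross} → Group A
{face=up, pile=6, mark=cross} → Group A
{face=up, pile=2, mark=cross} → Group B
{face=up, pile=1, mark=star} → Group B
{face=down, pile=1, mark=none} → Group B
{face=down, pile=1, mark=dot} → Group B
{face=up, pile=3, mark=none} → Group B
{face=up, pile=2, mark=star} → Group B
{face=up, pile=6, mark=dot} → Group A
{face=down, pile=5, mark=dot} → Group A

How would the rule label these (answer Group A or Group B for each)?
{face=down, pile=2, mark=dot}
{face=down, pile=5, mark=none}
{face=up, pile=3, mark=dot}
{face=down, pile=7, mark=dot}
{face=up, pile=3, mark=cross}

Group B, Group A, Group B, Group A, Group B

'Group A' ⟺ pile ≥ 5.
{face=down, pile=2, mark=dot}: Group B (pile = 2). {face=down, pile=5, mark=none}: Group A (pile = 5). {face=up, pile=3, mark=dot}: Group B (pile = 3). {face=down, pile=7, mark=dot}: Group A (pile = 7). {face=up, pile=3, mark=cross}: Group B (pile = 3).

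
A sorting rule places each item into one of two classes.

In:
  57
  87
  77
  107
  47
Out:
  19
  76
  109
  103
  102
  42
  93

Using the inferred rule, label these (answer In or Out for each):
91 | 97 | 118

The simplest hypothesis consistent with all the labels is: ends in digit 7.

Out, In, Out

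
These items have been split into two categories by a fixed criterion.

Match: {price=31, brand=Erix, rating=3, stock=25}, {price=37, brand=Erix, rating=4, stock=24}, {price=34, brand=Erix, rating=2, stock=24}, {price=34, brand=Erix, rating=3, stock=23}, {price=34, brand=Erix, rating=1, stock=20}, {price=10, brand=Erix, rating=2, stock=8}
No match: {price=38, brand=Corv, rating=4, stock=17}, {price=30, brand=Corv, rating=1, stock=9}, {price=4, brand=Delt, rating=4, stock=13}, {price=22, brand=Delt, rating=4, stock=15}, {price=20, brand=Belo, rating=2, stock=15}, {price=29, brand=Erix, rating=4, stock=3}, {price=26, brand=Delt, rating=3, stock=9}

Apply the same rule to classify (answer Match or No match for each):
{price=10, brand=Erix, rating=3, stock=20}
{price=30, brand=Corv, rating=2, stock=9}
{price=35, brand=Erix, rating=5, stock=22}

The simplest hypothesis consistent with all the labels is: brand is Erix AND stock ≥ 8.
{price=10, brand=Erix, rating=3, stock=20}: brand is Erix, stock = 20 — passes, so Match.
{price=30, brand=Corv, rating=2, stock=9}: brand is Corv, stock = 9 — fails the rule, so No match.
{price=35, brand=Erix, rating=5, stock=22}: brand is Erix, stock = 22 — passes, so Match.

Match, No match, Match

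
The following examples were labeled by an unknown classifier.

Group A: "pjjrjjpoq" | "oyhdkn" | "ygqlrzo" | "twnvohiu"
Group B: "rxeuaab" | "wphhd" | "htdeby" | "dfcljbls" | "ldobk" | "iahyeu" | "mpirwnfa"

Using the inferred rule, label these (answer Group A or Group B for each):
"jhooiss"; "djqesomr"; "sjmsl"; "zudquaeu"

Group A, Group A, Group B, Group B

The simplest hypothesis consistent with all the labels is: length ≥ 6 AND contains 'o'.
"jhooiss" → length 7, has 'o' → Group A. "djqesomr" → length 8, has 'o' → Group A. "sjmsl" → length 5, no 'o' → Group B. "zudquaeu" → length 8, no 'o' → Group B.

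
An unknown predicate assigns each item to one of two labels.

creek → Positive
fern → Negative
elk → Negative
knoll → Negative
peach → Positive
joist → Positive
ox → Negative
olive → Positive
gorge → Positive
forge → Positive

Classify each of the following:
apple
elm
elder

Positive, Negative, Positive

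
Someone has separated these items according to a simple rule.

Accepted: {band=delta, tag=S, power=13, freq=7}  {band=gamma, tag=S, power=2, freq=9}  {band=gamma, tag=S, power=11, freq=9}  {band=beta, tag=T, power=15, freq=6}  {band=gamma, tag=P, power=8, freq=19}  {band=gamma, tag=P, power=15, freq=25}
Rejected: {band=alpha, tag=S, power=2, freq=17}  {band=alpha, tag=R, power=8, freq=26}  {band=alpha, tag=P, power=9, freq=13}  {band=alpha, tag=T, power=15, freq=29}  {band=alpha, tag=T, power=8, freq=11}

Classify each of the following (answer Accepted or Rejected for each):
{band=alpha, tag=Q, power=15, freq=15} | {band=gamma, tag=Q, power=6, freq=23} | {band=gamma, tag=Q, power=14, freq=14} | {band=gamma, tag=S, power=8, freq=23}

Rejected, Accepted, Accepted, Accepted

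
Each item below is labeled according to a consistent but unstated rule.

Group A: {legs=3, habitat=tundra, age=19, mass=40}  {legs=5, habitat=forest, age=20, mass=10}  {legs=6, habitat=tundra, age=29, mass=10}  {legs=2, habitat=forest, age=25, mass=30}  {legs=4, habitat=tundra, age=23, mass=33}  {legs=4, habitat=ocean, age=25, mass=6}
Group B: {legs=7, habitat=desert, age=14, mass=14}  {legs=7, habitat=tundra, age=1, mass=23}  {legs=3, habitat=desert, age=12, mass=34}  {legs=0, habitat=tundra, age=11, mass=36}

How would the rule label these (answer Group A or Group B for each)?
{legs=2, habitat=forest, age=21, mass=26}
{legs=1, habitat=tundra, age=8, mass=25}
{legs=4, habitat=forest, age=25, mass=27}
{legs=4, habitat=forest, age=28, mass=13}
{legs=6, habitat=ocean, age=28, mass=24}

Group A, Group B, Group A, Group A, Group A

The simplest hypothesis consistent with all the labels is: age ≥ 19.
{legs=2, habitat=forest, age=21, mass=26}: Group A (age = 21). {legs=1, habitat=tundra, age=8, mass=25}: Group B (age = 8). {legs=4, habitat=forest, age=25, mass=27}: Group A (age = 25). {legs=4, habitat=forest, age=28, mass=13}: Group A (age = 28). {legs=6, habitat=ocean, age=28, mass=24}: Group A (age = 28).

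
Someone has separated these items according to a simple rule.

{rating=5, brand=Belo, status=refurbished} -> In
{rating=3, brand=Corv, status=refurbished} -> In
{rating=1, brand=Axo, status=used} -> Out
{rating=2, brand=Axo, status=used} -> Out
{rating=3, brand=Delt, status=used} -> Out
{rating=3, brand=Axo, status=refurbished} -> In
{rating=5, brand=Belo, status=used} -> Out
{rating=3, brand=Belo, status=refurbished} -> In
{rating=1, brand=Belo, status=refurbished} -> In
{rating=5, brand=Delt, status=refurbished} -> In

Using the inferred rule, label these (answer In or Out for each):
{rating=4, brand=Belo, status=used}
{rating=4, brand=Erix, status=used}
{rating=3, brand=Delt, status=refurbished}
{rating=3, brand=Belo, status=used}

Out, Out, In, Out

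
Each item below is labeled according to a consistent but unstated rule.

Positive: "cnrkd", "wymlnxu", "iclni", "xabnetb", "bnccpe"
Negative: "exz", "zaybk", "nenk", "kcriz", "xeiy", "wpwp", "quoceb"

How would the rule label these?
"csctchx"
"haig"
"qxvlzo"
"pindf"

Negative, Negative, Negative, Positive

The common property of the 'Positive' items is: length ≥ 5 AND contains 'n'. No 'Negative' item has it.
"csctchx": length 7, no 'n' — lacks this property, so Negative. "haig": length 4, no 'n' — lacks this property, so Negative. "qxvlzo": length 6, no 'n' — lacks this property, so Negative. "pindf": length 5, has 'n' — checks out, so Positive.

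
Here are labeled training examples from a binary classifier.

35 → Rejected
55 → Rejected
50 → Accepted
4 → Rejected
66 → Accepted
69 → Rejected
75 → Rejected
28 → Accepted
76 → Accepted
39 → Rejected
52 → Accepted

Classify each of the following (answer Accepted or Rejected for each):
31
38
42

Every 'Accepted' example satisfies: even AND at least 28. None of the 'Rejected' examples do.

Rejected, Accepted, Accepted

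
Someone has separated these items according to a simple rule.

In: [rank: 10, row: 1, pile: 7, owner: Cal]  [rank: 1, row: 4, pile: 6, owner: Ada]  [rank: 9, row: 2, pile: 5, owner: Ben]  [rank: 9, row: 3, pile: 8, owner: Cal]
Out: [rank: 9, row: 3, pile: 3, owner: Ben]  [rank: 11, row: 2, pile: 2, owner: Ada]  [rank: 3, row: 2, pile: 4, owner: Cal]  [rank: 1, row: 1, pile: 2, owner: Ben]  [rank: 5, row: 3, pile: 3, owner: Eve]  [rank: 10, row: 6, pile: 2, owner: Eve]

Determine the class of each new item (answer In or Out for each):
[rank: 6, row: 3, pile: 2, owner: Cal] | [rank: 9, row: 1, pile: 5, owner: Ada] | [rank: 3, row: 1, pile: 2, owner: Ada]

Out, In, Out

The pattern is that an item is 'In' exactly when: pile ≥ 5.
Out: [rank: 6, row: 3, pile: 2, owner: Cal], since pile = 2. In: [rank: 9, row: 1, pile: 5, owner: Ada], since pile = 5. Out: [rank: 3, row: 1, pile: 2, owner: Ada], since pile = 2.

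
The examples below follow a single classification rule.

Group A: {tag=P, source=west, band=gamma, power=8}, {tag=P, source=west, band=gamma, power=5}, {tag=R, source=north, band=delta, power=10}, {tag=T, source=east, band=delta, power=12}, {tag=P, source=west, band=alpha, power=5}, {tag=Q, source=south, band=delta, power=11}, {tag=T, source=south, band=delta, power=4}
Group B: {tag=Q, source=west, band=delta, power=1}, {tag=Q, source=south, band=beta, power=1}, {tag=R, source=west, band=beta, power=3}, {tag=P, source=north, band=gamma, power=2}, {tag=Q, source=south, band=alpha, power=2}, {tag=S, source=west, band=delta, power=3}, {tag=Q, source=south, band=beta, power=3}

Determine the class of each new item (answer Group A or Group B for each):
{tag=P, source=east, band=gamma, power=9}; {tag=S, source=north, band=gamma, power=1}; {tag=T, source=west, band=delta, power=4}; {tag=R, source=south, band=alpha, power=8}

Group A, Group B, Group A, Group A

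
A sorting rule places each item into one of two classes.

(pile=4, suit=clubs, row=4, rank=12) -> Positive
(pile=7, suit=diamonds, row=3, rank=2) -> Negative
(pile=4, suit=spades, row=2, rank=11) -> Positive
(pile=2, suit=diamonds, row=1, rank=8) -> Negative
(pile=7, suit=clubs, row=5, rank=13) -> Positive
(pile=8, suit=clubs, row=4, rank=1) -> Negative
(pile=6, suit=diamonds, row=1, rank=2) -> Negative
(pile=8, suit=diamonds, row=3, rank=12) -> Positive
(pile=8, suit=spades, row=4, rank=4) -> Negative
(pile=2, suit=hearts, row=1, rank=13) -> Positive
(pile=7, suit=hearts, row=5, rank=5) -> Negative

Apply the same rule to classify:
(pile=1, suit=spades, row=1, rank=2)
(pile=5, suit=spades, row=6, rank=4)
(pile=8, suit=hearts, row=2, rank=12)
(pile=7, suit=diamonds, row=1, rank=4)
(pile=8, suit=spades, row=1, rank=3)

The pattern is that an item is 'Positive' exactly when: rank ≥ 11.
(pile=1, suit=spades, row=1, rank=2): rank = 2, doesn't qualify → Negative. (pile=5, suit=spades, row=6, rank=4): rank = 4, doesn't qualify → Negative. (pile=8, suit=hearts, row=2, rank=12): rank = 12, passes → Positive. (pile=7, suit=diamonds, row=1, rank=4): rank = 4, doesn't qualify → Negative. (pile=8, suit=spades, row=1, rank=3): rank = 3, doesn't qualify → Negative.

Negative, Negative, Positive, Negative, Negative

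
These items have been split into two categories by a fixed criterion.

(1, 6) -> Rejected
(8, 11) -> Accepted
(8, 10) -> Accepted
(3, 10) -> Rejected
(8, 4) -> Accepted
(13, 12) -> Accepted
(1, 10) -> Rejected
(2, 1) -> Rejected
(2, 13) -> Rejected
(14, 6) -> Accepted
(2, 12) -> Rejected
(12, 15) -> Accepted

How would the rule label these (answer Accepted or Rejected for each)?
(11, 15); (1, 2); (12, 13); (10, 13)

'Accepted' ⟺ first ≥ 4.
(11, 15) → first 11 → Accepted. (1, 2) → first 1 → Rejected. (12, 13) → first 12 → Accepted. (10, 13) → first 10 → Accepted.

Accepted, Rejected, Accepted, Accepted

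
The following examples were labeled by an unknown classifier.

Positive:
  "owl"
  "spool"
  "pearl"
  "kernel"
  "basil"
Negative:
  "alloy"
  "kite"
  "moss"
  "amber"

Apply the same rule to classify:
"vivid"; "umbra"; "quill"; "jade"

Negative, Negative, Positive, Negative

All 'Positive' examples share one property — ends with 'l' — and every 'Negative' example lacks it.
"vivid": ends with 'd', does not fit → Negative. "umbra": ends with 'a', does not fit → Negative. "quill": ends with 'l', matches → Positive. "jade": ends with 'e', does not fit → Negative.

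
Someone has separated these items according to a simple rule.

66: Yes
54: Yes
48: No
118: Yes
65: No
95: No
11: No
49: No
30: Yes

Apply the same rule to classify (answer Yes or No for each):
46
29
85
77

Yes, No, No, No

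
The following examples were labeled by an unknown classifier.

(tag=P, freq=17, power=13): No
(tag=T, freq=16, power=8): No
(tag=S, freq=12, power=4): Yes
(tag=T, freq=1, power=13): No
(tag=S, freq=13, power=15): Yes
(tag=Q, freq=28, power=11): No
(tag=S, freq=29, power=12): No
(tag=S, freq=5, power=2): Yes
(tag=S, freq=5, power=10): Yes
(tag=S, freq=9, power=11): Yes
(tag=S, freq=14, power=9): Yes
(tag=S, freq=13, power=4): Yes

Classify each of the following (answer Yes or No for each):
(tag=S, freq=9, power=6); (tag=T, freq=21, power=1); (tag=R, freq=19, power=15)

Yes, No, No

A rule that fits every label: tag is S AND freq ≤ 14 — true of each 'Yes' example, false of each 'No' one.
(tag=S, freq=9, power=6): Yes (tag is S, freq = 9).
(tag=T, freq=21, power=1): No (tag is T, freq = 21).
(tag=R, freq=19, power=15): No (tag is R, freq = 19).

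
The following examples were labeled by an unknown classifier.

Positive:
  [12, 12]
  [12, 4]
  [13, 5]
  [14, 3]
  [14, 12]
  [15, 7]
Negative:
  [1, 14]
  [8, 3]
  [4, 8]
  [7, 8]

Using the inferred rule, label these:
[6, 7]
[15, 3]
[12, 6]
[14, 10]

Negative, Positive, Positive, Positive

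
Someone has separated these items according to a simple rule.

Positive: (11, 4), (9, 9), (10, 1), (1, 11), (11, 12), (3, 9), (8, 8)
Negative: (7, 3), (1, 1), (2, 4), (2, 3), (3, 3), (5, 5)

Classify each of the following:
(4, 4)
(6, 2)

Negative, Negative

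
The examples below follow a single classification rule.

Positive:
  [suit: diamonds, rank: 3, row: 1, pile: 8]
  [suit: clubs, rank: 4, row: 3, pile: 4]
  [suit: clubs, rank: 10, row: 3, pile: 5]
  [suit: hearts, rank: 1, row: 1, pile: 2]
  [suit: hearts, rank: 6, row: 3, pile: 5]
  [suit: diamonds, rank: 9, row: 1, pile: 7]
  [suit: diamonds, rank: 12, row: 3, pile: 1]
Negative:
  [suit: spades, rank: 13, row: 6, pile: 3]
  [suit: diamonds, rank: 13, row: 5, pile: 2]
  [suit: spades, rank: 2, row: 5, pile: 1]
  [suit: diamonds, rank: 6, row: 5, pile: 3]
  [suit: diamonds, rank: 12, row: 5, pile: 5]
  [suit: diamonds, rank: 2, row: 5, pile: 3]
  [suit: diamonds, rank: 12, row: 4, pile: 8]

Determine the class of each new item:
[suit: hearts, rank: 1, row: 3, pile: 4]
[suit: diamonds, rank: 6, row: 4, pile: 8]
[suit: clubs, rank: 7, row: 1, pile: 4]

Positive, Negative, Positive

A rule that fits every label: row ≤ 3 — true of each 'Positive' example, false of each 'Negative' one.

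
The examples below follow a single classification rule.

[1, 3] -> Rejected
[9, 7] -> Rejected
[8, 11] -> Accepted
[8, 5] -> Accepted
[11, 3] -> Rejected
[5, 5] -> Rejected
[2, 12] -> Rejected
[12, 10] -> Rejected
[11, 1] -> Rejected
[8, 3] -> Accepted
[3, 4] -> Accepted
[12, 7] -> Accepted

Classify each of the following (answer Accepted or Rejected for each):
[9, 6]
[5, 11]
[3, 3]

Accepted, Rejected, Rejected

'Accepted' ⟺ sum is odd.
Accepted: [9, 6], since 9+6 = 15. Rejected: [5, 11], since 5+11 = 16. Rejected: [3, 3], since 3+3 = 6.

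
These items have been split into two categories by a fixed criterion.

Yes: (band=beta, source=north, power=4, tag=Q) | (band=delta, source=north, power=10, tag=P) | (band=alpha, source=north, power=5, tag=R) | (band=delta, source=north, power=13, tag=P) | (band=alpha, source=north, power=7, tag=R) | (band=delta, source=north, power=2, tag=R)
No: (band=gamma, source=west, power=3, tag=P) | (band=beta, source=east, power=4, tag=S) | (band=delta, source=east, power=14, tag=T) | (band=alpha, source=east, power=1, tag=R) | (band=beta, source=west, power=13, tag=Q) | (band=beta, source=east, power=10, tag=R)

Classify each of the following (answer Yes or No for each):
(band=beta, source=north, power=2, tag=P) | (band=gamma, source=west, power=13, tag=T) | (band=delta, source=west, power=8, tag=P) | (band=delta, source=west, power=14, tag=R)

The common property of the 'Yes' items is: source is north. No 'No' item has it.
(band=beta, source=north, power=2, tag=P): source is north — has this property, so Yes. (band=gamma, source=west, power=13, tag=T): source is west — does not pass, so No. (band=delta, source=west, power=8, tag=P): source is west — does not pass, so No. (band=delta, source=west, power=14, tag=R): source is west — does not pass, so No.

Yes, No, No, No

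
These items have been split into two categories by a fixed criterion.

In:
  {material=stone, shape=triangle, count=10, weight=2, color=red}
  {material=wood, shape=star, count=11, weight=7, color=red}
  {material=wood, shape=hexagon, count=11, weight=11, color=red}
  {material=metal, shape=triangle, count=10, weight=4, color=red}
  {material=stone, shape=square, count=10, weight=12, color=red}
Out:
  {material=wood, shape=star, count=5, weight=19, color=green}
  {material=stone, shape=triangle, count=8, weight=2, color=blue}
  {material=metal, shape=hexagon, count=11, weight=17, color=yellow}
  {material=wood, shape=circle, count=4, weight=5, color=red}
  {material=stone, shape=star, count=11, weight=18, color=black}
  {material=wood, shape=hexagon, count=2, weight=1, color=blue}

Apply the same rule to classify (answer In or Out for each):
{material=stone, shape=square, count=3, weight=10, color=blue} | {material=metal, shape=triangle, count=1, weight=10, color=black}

The common property of the 'In' items is: color is red AND count ≥ 5. No 'Out' item has it.
Out: {material=stone, shape=square, count=3, weight=10, color=blue}, since color is blue, count = 3.
Out: {material=metal, shape=triangle, count=1, weight=10, color=black}, since color is black, count = 1.

Out, Out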